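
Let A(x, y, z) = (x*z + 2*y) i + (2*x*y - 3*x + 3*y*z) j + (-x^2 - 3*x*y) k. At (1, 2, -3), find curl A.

(∇×A)₁ = ∂A₃/∂y − ∂A₂/∂z = -3*x - 3*y
(∇×A)₂ = ∂A₁/∂z − ∂A₃/∂x = 3*x + 3*y
(∇×A)₃ = ∂A₂/∂x − ∂A₁/∂y = 2*y - 5
∇×A = (-3*x - 3*y, 3*x + 3*y, 2*y - 5)
At (1, 2, -3): (-9, 9, -1).

(-9, 9, -1)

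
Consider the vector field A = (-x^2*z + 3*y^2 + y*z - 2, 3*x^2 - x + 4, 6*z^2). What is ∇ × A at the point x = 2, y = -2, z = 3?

(∇×A)₁ = ∂A₃/∂y − ∂A₂/∂z = 0
(∇×A)₂ = ∂A₁/∂z − ∂A₃/∂x = -x^2 + y
(∇×A)₃ = ∂A₂/∂x − ∂A₁/∂y = 6*x - 6*y - z - 1
∇×A = (0, -x^2 + y, 6*x - 6*y - z - 1)
At (2, -2, 3): (0, -6, 20).

(0, -6, 20)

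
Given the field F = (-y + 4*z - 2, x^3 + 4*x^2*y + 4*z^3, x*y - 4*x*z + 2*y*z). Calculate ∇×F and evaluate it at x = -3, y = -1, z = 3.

(-105, 17, 52)

(∇×F)₁ = ∂F₃/∂y − ∂F₂/∂z = x - 12*z^2 + 2*z
(∇×F)₂ = ∂F₁/∂z − ∂F₃/∂x = -y + 4*z + 4
(∇×F)₃ = ∂F₂/∂x − ∂F₁/∂y = 3*x^2 + 8*x*y + 1
∇×F = (x - 12*z^2 + 2*z, -y + 4*z + 4, 3*x^2 + 8*x*y + 1)
At (-3, -1, 3): (-105, 17, 52).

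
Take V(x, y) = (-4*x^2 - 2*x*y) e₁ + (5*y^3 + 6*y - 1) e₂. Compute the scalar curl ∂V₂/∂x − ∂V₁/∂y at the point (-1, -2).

∂V₂/∂x = 0
∂V₁/∂y = -2*x
Scalar curl = 2*x
At (-1, -2): -2.

-2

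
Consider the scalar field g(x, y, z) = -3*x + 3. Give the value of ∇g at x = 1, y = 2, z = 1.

∂g/∂x = -3
∂g/∂y = 0
∂g/∂z = 0
∇g = (-3, 0, 0)
At (1, 2, 1): (-3, 0, 0).

(-3, 0, 0)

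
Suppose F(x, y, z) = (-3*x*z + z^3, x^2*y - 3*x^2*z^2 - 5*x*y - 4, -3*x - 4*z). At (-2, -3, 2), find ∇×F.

(∇×F)₁ = ∂F₃/∂y − ∂F₂/∂z = 6*x^2*z
(∇×F)₂ = ∂F₁/∂z − ∂F₃/∂x = -3*x + 3*z^2 + 3
(∇×F)₃ = ∂F₂/∂x − ∂F₁/∂y = 2*x*y - 6*x*z^2 - 5*y
∇×F = (6*x^2*z, -3*x + 3*z^2 + 3, 2*x*y - 6*x*z^2 - 5*y)
At (-2, -3, 2): (48, 21, 75).

(48, 21, 75)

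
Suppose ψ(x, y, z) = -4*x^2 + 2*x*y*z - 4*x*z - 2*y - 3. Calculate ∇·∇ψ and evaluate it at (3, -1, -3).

∂²ψ/∂x² = -8
∂²ψ/∂y² = 0
∂²ψ/∂z² = 0
∇²ψ = -8
At (3, -1, -3): -8.

-8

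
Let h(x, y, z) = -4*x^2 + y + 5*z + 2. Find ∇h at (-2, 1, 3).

∂h/∂x = -8*x
∂h/∂y = 1
∂h/∂z = 5
∇h = (-8*x, 1, 5)
At (-2, 1, 3): (16, 1, 5).

(16, 1, 5)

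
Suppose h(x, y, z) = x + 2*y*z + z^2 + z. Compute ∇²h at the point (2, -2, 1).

∂²h/∂x² = 0
∂²h/∂y² = 0
∂²h/∂z² = 2
∇²h = 2
At (2, -2, 1): 2.

2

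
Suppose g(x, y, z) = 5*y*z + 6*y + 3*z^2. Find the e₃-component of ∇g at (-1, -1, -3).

-23

(∇g)_3 = ∂g/∂z = 5*y + 6*z
At (-1, -1, -3): -23.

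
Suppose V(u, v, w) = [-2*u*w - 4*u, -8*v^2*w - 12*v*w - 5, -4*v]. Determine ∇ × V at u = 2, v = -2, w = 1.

(4, -4, 0)

(∇×V)₁ = ∂V₃/∂v − ∂V₂/∂w = 8*v^2 + 12*v - 4
(∇×V)₂ = ∂V₁/∂w − ∂V₃/∂u = -2*u
(∇×V)₃ = ∂V₂/∂u − ∂V₁/∂v = 0
∇×V = (8*v^2 + 12*v - 4, -2*u, 0)
At (2, -2, 1): (4, -4, 0).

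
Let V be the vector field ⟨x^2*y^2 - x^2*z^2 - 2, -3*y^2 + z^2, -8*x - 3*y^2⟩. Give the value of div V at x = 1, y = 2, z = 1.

-6

∂V₁/∂x = 2*x*y^2 - 2*x*z^2
∂V₂/∂y = -6*y
∂V₃/∂z = 0
∇·V = 2*x*y^2 - 2*x*z^2 - 6*y
At (1, 2, 1): -6.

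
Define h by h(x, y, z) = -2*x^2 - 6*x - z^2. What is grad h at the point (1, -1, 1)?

∂h/∂x = -4*x - 6
∂h/∂y = 0
∂h/∂z = -2*z
∇h = (-4*x - 6, 0, -2*z)
At (1, -1, 1): (-10, 0, -2).

(-10, 0, -2)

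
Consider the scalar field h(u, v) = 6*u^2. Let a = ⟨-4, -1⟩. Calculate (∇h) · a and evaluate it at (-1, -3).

∂h/∂u = 12*u
∂h/∂v = 0
∇h at (-1, -3) = (-12, 0)
∇h · a = (-12)(-4) + (0)(-1) = 48

48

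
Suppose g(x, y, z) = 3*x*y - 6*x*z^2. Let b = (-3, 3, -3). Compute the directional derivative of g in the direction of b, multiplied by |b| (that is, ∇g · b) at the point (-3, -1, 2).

-162

∂g/∂x = 3*y - 6*z^2
∂g/∂y = 3*x
∂g/∂z = -12*x*z
∇g at (-3, -1, 2) = (-27, -9, 72)
∇g · b = (-27)(-3) + (-9)(3) + (72)(-3) = -162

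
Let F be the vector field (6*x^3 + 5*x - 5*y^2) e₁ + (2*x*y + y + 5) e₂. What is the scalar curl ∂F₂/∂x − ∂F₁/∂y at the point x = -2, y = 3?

36

∂F₂/∂x = 2*y
∂F₁/∂y = -10*y
Scalar curl = 12*y
At (-2, 3): 36.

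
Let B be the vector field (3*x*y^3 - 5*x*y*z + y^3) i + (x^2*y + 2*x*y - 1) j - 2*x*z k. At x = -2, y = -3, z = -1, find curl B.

(∇×B)₁ = ∂B₃/∂y − ∂B₂/∂z = 0
(∇×B)₂ = ∂B₁/∂z − ∂B₃/∂x = -5*x*y + 2*z
(∇×B)₃ = ∂B₂/∂x − ∂B₁/∂y = -9*x*y^2 + 2*x*y + 5*x*z - 3*y^2 + 2*y
∇×B = (0, -5*x*y + 2*z, -9*x*y^2 + 2*x*y + 5*x*z - 3*y^2 + 2*y)
At (-2, -3, -1): (0, -32, 151).

(0, -32, 151)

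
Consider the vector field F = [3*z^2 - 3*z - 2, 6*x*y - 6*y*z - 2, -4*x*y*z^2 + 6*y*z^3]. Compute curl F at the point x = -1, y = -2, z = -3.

(-138, -93, -12)

(∇×F)₁ = ∂F₃/∂y − ∂F₂/∂z = -4*x*z^2 + 6*y + 6*z^3
(∇×F)₂ = ∂F₁/∂z − ∂F₃/∂x = 4*y*z^2 + 6*z - 3
(∇×F)₃ = ∂F₂/∂x − ∂F₁/∂y = 6*y
∇×F = (-4*x*z^2 + 6*y + 6*z^3, 4*y*z^2 + 6*z - 3, 6*y)
At (-1, -2, -3): (-138, -93, -12).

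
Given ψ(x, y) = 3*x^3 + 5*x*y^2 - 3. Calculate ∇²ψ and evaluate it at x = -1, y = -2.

-28

∂²ψ/∂x² = 18*x
∂²ψ/∂y² = 10*x
∇²ψ = 28*x
At (-1, -2): -28.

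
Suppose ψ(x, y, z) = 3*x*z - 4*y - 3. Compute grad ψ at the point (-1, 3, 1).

∂ψ/∂x = 3*z
∂ψ/∂y = -4
∂ψ/∂z = 3*x
∇ψ = (3*z, -4, 3*x)
At (-1, 3, 1): (3, -4, -3).

(3, -4, -3)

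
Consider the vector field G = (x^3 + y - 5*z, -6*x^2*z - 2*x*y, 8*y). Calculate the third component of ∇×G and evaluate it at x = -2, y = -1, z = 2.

(∇×G)_3 = ∂G₂/∂x − ∂G₁/∂y
= -12*x*z - 2*y − (1)
= -12*x*z - 2*y - 1
At (-2, -1, 2): 49.

49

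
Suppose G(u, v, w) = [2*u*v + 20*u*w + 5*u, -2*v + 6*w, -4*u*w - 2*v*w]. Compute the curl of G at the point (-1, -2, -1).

(-4, -24, 2)

(∇×G)₁ = ∂G₃/∂v − ∂G₂/∂w = -2*w - 6
(∇×G)₂ = ∂G₁/∂w − ∂G₃/∂u = 20*u + 4*w
(∇×G)₃ = ∂G₂/∂u − ∂G₁/∂v = -2*u
∇×G = (-2*w - 6, 20*u + 4*w, -2*u)
At (-1, -2, -1): (-4, -24, 2).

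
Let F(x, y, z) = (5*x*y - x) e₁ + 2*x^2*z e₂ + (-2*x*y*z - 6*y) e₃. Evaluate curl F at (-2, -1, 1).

(∇×F)₁ = ∂F₃/∂y − ∂F₂/∂z = -2*x^2 - 2*x*z - 6
(∇×F)₂ = ∂F₁/∂z − ∂F₃/∂x = 2*y*z
(∇×F)₃ = ∂F₂/∂x − ∂F₁/∂y = 4*x*z - 5*x
∇×F = (-2*x^2 - 2*x*z - 6, 2*y*z, 4*x*z - 5*x)
At (-2, -1, 1): (-10, -2, 2).

(-10, -2, 2)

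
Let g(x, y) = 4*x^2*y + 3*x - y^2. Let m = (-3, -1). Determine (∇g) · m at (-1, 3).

∂g/∂x = 8*x*y + 3
∂g/∂y = 4*x^2 - 2*y
∇g at (-1, 3) = (-21, -2)
∇g · m = (-21)(-3) + (-2)(-1) = 65

65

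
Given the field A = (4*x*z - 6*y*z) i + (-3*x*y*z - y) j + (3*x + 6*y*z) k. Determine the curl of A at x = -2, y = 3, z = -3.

(∇×A)₁ = ∂A₃/∂y − ∂A₂/∂z = 3*x*y + 6*z
(∇×A)₂ = ∂A₁/∂z − ∂A₃/∂x = 4*x - 6*y - 3
(∇×A)₃ = ∂A₂/∂x − ∂A₁/∂y = -3*y*z + 6*z
∇×A = (3*x*y + 6*z, 4*x - 6*y - 3, -3*y*z + 6*z)
At (-2, 3, -3): (-36, -29, 9).

(-36, -29, 9)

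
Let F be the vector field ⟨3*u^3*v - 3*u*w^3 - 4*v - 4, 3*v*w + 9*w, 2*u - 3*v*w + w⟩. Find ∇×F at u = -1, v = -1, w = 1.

(-9, 7, 7)

(∇×F)₁ = ∂F₃/∂v − ∂F₂/∂w = -3*v - 3*w - 9
(∇×F)₂ = ∂F₁/∂w − ∂F₃/∂u = -9*u*w^2 - 2
(∇×F)₃ = ∂F₂/∂u − ∂F₁/∂v = -3*u^3 + 4
∇×F = (-3*v - 3*w - 9, -9*u*w^2 - 2, -3*u^3 + 4)
At (-1, -1, 1): (-9, 7, 7).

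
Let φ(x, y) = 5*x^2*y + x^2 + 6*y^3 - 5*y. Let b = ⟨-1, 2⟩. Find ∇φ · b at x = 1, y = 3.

292

∂φ/∂x = 10*x*y + 2*x
∂φ/∂y = 5*x^2 + 18*y^2 - 5
∇φ at (1, 3) = (32, 162)
∇φ · b = (32)(-1) + (162)(2) = 292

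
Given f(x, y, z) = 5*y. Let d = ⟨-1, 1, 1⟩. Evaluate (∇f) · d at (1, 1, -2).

5

∂f/∂x = 0
∂f/∂y = 5
∂f/∂z = 0
∇f at (1, 1, -2) = (0, 5, 0)
∇f · d = (0)(-1) + (5)(1) + (0)(1) = 5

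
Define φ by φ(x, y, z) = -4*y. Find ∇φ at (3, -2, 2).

∂φ/∂x = 0
∂φ/∂y = -4
∂φ/∂z = 0
∇φ = (0, -4, 0)
At (3, -2, 2): (0, -4, 0).

(0, -4, 0)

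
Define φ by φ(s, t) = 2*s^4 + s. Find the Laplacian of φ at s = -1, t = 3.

24

∂²φ/∂s² = 24*s^2
∂²φ/∂t² = 0
∇²φ = 24*s^2
At (-1, 3): 24.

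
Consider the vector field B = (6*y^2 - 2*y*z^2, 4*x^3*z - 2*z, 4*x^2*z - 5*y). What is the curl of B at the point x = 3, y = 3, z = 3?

(-111, -108, 306)

(∇×B)₁ = ∂B₃/∂y − ∂B₂/∂z = -4*x^3 - 3
(∇×B)₂ = ∂B₁/∂z − ∂B₃/∂x = -8*x*z - 4*y*z
(∇×B)₃ = ∂B₂/∂x − ∂B₁/∂y = 12*x^2*z - 12*y + 2*z^2
∇×B = (-4*x^3 - 3, -8*x*z - 4*y*z, 12*x^2*z - 12*y + 2*z^2)
At (3, 3, 3): (-111, -108, 306).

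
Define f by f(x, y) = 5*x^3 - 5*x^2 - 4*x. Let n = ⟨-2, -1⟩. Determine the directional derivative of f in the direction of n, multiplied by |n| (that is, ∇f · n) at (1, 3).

-2

∂f/∂x = 15*x^2 - 10*x - 4
∂f/∂y = 0
∇f at (1, 3) = (1, 0)
∇f · n = (1)(-2) + (0)(-1) = -2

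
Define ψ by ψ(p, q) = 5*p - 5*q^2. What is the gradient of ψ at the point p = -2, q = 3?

∂ψ/∂p = 5
∂ψ/∂q = -10*q
∇ψ = (5, -10*q)
At (-2, 3): (5, -30).

(5, -30)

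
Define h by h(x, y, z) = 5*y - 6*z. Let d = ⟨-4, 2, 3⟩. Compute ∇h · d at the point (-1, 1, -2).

∂h/∂x = 0
∂h/∂y = 5
∂h/∂z = -6
∇h at (-1, 1, -2) = (0, 5, -6)
∇h · d = (0)(-4) + (5)(2) + (-6)(3) = -8

-8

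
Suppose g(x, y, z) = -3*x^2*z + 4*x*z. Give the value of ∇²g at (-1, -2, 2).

-12

∂²g/∂x² = -6*z
∂²g/∂y² = 0
∂²g/∂z² = 0
∇²g = -6*z
At (-1, -2, 2): -12.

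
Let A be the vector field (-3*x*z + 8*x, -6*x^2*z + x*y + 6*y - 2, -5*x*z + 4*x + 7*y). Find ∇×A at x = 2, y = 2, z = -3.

(∇×A)₁ = ∂A₃/∂y − ∂A₂/∂z = 6*x^2 + 7
(∇×A)₂ = ∂A₁/∂z − ∂A₃/∂x = -3*x + 5*z - 4
(∇×A)₃ = ∂A₂/∂x − ∂A₁/∂y = -12*x*z + y
∇×A = (6*x^2 + 7, -3*x + 5*z - 4, -12*x*z + y)
At (2, 2, -3): (31, -25, 74).

(31, -25, 74)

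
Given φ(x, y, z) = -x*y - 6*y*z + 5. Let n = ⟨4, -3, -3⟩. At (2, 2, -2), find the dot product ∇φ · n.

∂φ/∂x = -y
∂φ/∂y = -x - 6*z
∂φ/∂z = -6*y
∇φ at (2, 2, -2) = (-2, 10, -12)
∇φ · n = (-2)(4) + (10)(-3) + (-12)(-3) = -2

-2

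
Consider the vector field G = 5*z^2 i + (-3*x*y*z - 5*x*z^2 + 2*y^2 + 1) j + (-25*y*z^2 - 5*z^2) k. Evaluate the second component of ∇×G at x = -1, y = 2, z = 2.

(∇×G)_2 = ∂G₁/∂z − ∂G₃/∂x
= 10*z − (0)
= 10*z
At (-1, 2, 2): 20.

20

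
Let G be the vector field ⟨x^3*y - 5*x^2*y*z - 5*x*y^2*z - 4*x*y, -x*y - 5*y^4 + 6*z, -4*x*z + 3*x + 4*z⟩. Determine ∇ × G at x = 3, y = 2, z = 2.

(-6, -145, 193)

(∇×G)₁ = ∂G₃/∂y − ∂G₂/∂z = -6
(∇×G)₂ = ∂G₁/∂z − ∂G₃/∂x = -5*x^2*y - 5*x*y^2 + 4*z - 3
(∇×G)₃ = ∂G₂/∂x − ∂G₁/∂y = -x^3 + 5*x^2*z + 10*x*y*z + 4*x - y
∇×G = (-6, -5*x^2*y - 5*x*y^2 + 4*z - 3, -x^3 + 5*x^2*z + 10*x*y*z + 4*x - y)
At (3, 2, 2): (-6, -145, 193).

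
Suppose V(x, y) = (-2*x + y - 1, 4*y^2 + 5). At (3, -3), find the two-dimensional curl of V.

∂V₂/∂x = 0
∂V₁/∂y = 1
Scalar curl = -1
At (3, -3): -1.

-1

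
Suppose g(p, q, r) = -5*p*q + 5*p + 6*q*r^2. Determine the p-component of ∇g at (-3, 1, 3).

(∇g)_1 = ∂g/∂p = -5*q + 5
At (-3, 1, 3): 0.

0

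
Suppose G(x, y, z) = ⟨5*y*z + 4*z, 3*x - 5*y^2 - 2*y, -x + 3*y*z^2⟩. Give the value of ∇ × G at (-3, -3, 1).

(∇×G)₁ = ∂G₃/∂y − ∂G₂/∂z = 3*z^2
(∇×G)₂ = ∂G₁/∂z − ∂G₃/∂x = 5*y + 5
(∇×G)₃ = ∂G₂/∂x − ∂G₁/∂y = -5*z + 3
∇×G = (3*z^2, 5*y + 5, -5*z + 3)
At (-3, -3, 1): (3, -10, -2).

(3, -10, -2)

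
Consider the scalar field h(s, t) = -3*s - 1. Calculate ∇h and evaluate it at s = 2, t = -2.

∂h/∂s = -3
∂h/∂t = 0
∇h = (-3, 0)
At (2, -2): (-3, 0).

(-3, 0)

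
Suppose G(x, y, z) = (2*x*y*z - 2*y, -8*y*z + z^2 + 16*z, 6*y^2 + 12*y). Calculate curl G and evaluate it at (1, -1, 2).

(∇×G)₁ = ∂G₃/∂y − ∂G₂/∂z = 20*y - 2*z - 4
(∇×G)₂ = ∂G₁/∂z − ∂G₃/∂x = 2*x*y
(∇×G)₃ = ∂G₂/∂x − ∂G₁/∂y = -2*x*z + 2
∇×G = (20*y - 2*z - 4, 2*x*y, -2*x*z + 2)
At (1, -1, 2): (-28, -2, -2).

(-28, -2, -2)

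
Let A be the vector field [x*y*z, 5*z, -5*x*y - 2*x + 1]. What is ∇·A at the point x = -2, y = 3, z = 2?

6

∂A₁/∂x = y*z
∂A₂/∂y = 0
∂A₃/∂z = 0
∇·A = y*z
At (-2, 3, 2): 6.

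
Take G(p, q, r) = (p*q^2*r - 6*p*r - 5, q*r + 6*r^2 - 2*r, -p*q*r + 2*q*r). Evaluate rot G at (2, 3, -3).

(∇×G)₁ = ∂G₃/∂q − ∂G₂/∂r = -p*r - q - 10*r + 2
(∇×G)₂ = ∂G₁/∂r − ∂G₃/∂p = p*q^2 - 6*p + q*r
(∇×G)₃ = ∂G₂/∂p − ∂G₁/∂q = -2*p*q*r
∇×G = (-p*r - q - 10*r + 2, p*q^2 - 6*p + q*r, -2*p*q*r)
At (2, 3, -3): (35, -3, 36).

(35, -3, 36)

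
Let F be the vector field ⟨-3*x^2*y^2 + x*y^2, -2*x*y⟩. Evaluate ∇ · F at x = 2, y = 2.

∂F₁/∂x = -6*x*y^2 + y^2
∂F₂/∂y = -2*x
∇·F = -6*x*y^2 - 2*x + y^2
At (2, 2): -48.

-48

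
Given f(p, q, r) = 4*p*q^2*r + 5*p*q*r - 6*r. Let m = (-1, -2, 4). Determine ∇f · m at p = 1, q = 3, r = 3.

-147

∂f/∂p = 4*q^2*r + 5*q*r
∂f/∂q = 8*p*q*r + 5*p*r
∂f/∂r = 4*p*q^2 + 5*p*q - 6
∇f at (1, 3, 3) = (153, 87, 45)
∇f · m = (153)(-1) + (87)(-2) + (45)(4) = -147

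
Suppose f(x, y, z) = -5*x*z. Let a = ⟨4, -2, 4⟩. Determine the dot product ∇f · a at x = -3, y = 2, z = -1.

∂f/∂x = -5*z
∂f/∂y = 0
∂f/∂z = -5*x
∇f at (-3, 2, -1) = (5, 0, 15)
∇f · a = (5)(4) + (0)(-2) + (15)(4) = 80

80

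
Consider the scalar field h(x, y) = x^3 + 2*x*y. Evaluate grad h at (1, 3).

(9, 2)

∂h/∂x = 3*x^2 + 2*y
∂h/∂y = 2*x
∇h = (3*x^2 + 2*y, 2*x)
At (1, 3): (9, 2).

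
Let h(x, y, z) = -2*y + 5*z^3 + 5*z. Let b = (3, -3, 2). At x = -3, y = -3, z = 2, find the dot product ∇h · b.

136

∂h/∂x = 0
∂h/∂y = -2
∂h/∂z = 15*z^2 + 5
∇h at (-3, -3, 2) = (0, -2, 65)
∇h · b = (0)(3) + (-2)(-3) + (65)(2) = 136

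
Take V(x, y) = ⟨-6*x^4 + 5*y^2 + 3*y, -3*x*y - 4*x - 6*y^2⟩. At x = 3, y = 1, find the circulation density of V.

-20

∂V₂/∂x = -3*y - 4
∂V₁/∂y = 10*y + 3
Scalar curl = -13*y - 7
At (3, 1): -20.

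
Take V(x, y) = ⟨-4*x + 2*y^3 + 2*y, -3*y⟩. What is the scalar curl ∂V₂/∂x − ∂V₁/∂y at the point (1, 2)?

∂V₂/∂x = 0
∂V₁/∂y = 6*y^2 + 2
Scalar curl = -6*y^2 - 2
At (1, 2): -26.

-26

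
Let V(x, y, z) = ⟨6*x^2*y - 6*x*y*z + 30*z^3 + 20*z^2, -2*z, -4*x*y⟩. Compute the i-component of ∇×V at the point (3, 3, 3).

(∇×V)_1 = ∂V₃/∂y − ∂V₂/∂z
= -4*x − (-2)
= -4*x + 2
At (3, 3, 3): -10.

-10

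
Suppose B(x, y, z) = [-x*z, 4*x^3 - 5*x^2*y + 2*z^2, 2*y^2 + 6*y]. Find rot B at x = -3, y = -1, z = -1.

(6, 3, 78)

(∇×B)₁ = ∂B₃/∂y − ∂B₂/∂z = 4*y - 4*z + 6
(∇×B)₂ = ∂B₁/∂z − ∂B₃/∂x = -x
(∇×B)₃ = ∂B₂/∂x − ∂B₁/∂y = 12*x^2 - 10*x*y
∇×B = (4*y - 4*z + 6, -x, 12*x^2 - 10*x*y)
At (-3, -1, -1): (6, 3, 78).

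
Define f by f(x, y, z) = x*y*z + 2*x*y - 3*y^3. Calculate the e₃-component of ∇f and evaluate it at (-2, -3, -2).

6

(∇f)_3 = ∂f/∂z = x*y
At (-2, -3, -2): 6.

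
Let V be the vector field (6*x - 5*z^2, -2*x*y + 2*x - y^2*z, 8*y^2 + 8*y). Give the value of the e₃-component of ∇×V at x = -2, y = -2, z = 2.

6

(∇×V)_3 = ∂V₂/∂x − ∂V₁/∂y
= -2*y + 2 − (0)
= -2*y + 2
At (-2, -2, 2): 6.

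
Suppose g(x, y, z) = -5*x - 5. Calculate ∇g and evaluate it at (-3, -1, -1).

∂g/∂x = -5
∂g/∂y = 0
∂g/∂z = 0
∇g = (-5, 0, 0)
At (-3, -1, -1): (-5, 0, 0).

(-5, 0, 0)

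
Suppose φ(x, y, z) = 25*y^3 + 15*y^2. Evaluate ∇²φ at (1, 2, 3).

330

∂²φ/∂x² = 0
∂²φ/∂y² = 30*(5*y + 1)
∂²φ/∂z² = 0
∇²φ = 150*y + 30
At (1, 2, 3): 330.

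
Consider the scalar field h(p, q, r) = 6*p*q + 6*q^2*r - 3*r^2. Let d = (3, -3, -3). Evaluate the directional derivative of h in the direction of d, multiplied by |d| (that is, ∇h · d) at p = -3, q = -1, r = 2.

126

∂h/∂p = 6*q
∂h/∂q = 6*p + 12*q*r
∂h/∂r = 6*q^2 - 6*r
∇h at (-3, -1, 2) = (-6, -42, -6)
∇h · d = (-6)(3) + (-42)(-3) + (-6)(-3) = 126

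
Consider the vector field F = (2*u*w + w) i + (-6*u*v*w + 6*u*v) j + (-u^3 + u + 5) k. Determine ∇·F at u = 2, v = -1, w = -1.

∂F₁/∂u = 2*w
∂F₂/∂v = -6*u*w + 6*u
∂F₃/∂w = 0
∇·F = -6*u*w + 6*u + 2*w
At (2, -1, -1): 22.

22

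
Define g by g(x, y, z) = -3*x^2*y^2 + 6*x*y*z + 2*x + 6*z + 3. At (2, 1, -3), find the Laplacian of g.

-30

∂²g/∂x² = -6*y^2
∂²g/∂y² = -6*x^2
∂²g/∂z² = 0
∇²g = -6*x^2 - 6*y^2
At (2, 1, -3): -30.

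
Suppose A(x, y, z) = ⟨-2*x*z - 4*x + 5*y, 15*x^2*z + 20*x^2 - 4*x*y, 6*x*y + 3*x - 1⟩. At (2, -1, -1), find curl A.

(-48, -1, 19)

(∇×A)₁ = ∂A₃/∂y − ∂A₂/∂z = -15*x^2 + 6*x
(∇×A)₂ = ∂A₁/∂z − ∂A₃/∂x = -2*x - 6*y - 3
(∇×A)₃ = ∂A₂/∂x − ∂A₁/∂y = 30*x*z + 40*x - 4*y - 5
∇×A = (-15*x^2 + 6*x, -2*x - 6*y - 3, 30*x*z + 40*x - 4*y - 5)
At (2, -1, -1): (-48, -1, 19).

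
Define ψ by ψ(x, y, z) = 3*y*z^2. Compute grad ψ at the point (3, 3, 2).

∂ψ/∂x = 0
∂ψ/∂y = 3*z^2
∂ψ/∂z = 6*y*z
∇ψ = (0, 3*z^2, 6*y*z)
At (3, 3, 2): (0, 12, 36).

(0, 12, 36)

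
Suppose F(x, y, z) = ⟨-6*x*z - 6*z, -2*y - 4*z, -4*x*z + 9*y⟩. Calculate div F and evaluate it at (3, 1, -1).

∂F₁/∂x = -6*z
∂F₂/∂y = -2
∂F₃/∂z = -4*x
∇·F = -4*x - 6*z - 2
At (3, 1, -1): -8.

-8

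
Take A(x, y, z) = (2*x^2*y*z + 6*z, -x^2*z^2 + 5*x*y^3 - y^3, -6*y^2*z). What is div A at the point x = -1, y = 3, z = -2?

-192

∂A₁/∂x = 4*x*y*z
∂A₂/∂y = 15*x*y^2 - 3*y^2
∂A₃/∂z = -6*y^2
∇·A = 15*x*y^2 + 4*x*y*z - 9*y^2
At (-1, 3, -2): -192.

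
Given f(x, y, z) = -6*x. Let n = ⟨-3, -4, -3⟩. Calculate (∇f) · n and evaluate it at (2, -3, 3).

∂f/∂x = -6
∂f/∂y = 0
∂f/∂z = 0
∇f at (2, -3, 3) = (-6, 0, 0)
∇f · n = (-6)(-3) + (0)(-4) + (0)(-3) = 18

18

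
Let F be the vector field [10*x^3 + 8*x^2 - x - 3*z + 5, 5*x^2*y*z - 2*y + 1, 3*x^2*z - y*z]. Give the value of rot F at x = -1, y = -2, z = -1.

(∇×F)₁ = ∂F₃/∂y − ∂F₂/∂z = -5*x^2*y - z
(∇×F)₂ = ∂F₁/∂z − ∂F₃/∂x = -6*x*z - 3
(∇×F)₃ = ∂F₂/∂x − ∂F₁/∂y = 10*x*y*z
∇×F = (-5*x^2*y - z, -6*x*z - 3, 10*x*y*z)
At (-1, -2, -1): (11, -9, -20).

(11, -9, -20)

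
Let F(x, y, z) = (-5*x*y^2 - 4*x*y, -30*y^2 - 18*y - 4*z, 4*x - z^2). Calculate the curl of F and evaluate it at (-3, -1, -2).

(∇×F)₁ = ∂F₃/∂y − ∂F₂/∂z = 4
(∇×F)₂ = ∂F₁/∂z − ∂F₃/∂x = -4
(∇×F)₃ = ∂F₂/∂x − ∂F₁/∂y = 10*x*y + 4*x
∇×F = (4, -4, 10*x*y + 4*x)
At (-3, -1, -2): (4, -4, 18).

(4, -4, 18)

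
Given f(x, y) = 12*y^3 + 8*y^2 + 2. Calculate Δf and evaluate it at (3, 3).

232

∂²f/∂x² = 0
∂²f/∂y² = 8*(9*y + 2)
∇²f = 72*y + 16
At (3, 3): 232.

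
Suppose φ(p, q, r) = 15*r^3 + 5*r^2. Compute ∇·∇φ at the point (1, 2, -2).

∂²φ/∂p² = 0
∂²φ/∂q² = 0
∂²φ/∂r² = 10*(9*r + 1)
∇²φ = 90*r + 10
At (1, 2, -2): -170.

-170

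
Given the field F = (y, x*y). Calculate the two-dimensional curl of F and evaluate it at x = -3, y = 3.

2

∂F₂/∂x = y
∂F₁/∂y = 1
Scalar curl = y - 1
At (-3, 3): 2.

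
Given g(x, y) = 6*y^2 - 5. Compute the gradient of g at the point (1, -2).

(0, -24)

∂g/∂x = 0
∂g/∂y = 12*y
∇g = (0, 12*y)
At (1, -2): (0, -24).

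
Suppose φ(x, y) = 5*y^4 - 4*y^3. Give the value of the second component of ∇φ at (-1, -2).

(∇φ)_2 = ∂φ/∂y = 20*y^3 - 12*y^2
At (-1, -2): -208.

-208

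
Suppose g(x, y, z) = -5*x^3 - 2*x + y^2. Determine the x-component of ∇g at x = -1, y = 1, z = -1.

(∇g)_1 = ∂g/∂x = -15*x^2 - 2
At (-1, 1, -1): -17.

-17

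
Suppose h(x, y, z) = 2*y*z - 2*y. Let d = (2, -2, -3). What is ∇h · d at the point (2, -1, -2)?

∂h/∂x = 0
∂h/∂y = 2*z - 2
∂h/∂z = 2*y
∇h at (2, -1, -2) = (0, -6, -2)
∇h · d = (0)(2) + (-6)(-2) + (-2)(-3) = 18

18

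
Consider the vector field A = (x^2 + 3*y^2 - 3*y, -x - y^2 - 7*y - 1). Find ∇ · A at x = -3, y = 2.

∂A₁/∂x = 2*x
∂A₂/∂y = -2*y - 7
∇·A = 2*x - 2*y - 7
At (-3, 2): -17.

-17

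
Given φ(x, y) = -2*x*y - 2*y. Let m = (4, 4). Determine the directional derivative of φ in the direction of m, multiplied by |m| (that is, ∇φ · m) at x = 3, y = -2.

∂φ/∂x = -2*y
∂φ/∂y = -2*x - 2
∇φ at (3, -2) = (4, -8)
∇φ · m = (4)(4) + (-8)(4) = -16

-16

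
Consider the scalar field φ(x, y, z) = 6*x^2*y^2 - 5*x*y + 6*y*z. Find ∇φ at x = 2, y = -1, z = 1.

(29, -52, -6)

∂φ/∂x = 12*x*y^2 - 5*y
∂φ/∂y = 12*x^2*y - 5*x + 6*z
∂φ/∂z = 6*y
∇φ = (12*x*y^2 - 5*y, 12*x^2*y - 5*x + 6*z, 6*y)
At (2, -1, 1): (29, -52, -6).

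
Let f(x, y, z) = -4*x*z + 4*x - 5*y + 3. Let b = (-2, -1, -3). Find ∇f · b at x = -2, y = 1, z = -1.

∂f/∂x = -4*z + 4
∂f/∂y = -5
∂f/∂z = -4*x
∇f at (-2, 1, -1) = (8, -5, 8)
∇f · b = (8)(-2) + (-5)(-1) + (8)(-3) = -35

-35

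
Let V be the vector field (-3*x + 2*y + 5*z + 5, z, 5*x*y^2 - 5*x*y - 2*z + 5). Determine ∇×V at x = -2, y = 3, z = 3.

(-51, -25, -2)

(∇×V)₁ = ∂V₃/∂y − ∂V₂/∂z = 10*x*y - 5*x - 1
(∇×V)₂ = ∂V₁/∂z − ∂V₃/∂x = -5*y^2 + 5*y + 5
(∇×V)₃ = ∂V₂/∂x − ∂V₁/∂y = -2
∇×V = (10*x*y - 5*x - 1, -5*y^2 + 5*y + 5, -2)
At (-2, 3, 3): (-51, -25, -2).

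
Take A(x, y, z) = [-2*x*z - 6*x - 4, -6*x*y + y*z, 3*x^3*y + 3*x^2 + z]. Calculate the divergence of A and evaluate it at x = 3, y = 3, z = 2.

-25

∂A₁/∂x = -2*z - 6
∂A₂/∂y = -6*x + z
∂A₃/∂z = 1
∇·A = -6*x - z - 5
At (3, 3, 2): -25.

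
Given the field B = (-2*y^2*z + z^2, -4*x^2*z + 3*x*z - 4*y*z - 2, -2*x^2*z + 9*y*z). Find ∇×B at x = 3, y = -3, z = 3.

(∇×B)₁ = ∂B₃/∂y − ∂B₂/∂z = 4*x^2 - 3*x + 4*y + 9*z
(∇×B)₂ = ∂B₁/∂z − ∂B₃/∂x = 4*x*z - 2*y^2 + 2*z
(∇×B)₃ = ∂B₂/∂x − ∂B₁/∂y = -8*x*z + 4*y*z + 3*z
∇×B = (4*x^2 - 3*x + 4*y + 9*z, 4*x*z - 2*y^2 + 2*z, -8*x*z + 4*y*z + 3*z)
At (3, -3, 3): (42, 24, -99).

(42, 24, -99)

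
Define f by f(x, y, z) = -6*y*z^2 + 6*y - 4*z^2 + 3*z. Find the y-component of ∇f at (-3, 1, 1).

0

(∇f)_2 = ∂f/∂y = -6*z^2 + 6
At (-3, 1, 1): 0.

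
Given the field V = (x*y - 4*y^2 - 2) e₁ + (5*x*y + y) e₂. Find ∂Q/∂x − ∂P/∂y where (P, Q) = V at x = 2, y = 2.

24

∂V₂/∂x = 5*y
∂V₁/∂y = x - 8*y
Scalar curl = -x + 13*y
At (2, 2): 24.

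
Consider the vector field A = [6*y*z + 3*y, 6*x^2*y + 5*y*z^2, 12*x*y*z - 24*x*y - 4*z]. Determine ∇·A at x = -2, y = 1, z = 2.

16

∂A₁/∂x = 0
∂A₂/∂y = 6*x^2 + 5*z^2
∂A₃/∂z = 12*x*y - 4
∇·A = 6*x^2 + 12*x*y + 5*z^2 - 4
At (-2, 1, 2): 16.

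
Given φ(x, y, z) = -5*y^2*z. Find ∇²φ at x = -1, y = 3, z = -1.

∂²φ/∂x² = 0
∂²φ/∂y² = -10*z
∂²φ/∂z² = 0
∇²φ = -10*z
At (-1, 3, -1): 10.

10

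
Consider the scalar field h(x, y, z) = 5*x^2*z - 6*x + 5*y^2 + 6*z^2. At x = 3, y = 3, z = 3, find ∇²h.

∂²h/∂x² = 10*z
∂²h/∂y² = 10
∂²h/∂z² = 12
∇²h = 10*z + 22
At (3, 3, 3): 52.

52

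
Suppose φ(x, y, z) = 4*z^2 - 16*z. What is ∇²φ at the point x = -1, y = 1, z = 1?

∂²φ/∂x² = 0
∂²φ/∂y² = 0
∂²φ/∂z² = 8
∇²φ = 8
At (-1, 1, 1): 8.

8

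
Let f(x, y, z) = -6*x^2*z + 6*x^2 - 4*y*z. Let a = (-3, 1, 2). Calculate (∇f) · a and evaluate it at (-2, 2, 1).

∂f/∂x = -12*x*z + 12*x
∂f/∂y = -4*z
∂f/∂z = -6*x^2 - 4*y
∇f at (-2, 2, 1) = (0, -4, -32)
∇f · a = (0)(-3) + (-4)(1) + (-32)(2) = -68

-68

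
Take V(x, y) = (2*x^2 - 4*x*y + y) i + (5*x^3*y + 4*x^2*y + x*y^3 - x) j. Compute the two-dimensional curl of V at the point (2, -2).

-154

∂V₂/∂x = 15*x^2*y + 8*x*y + y^3 - 1
∂V₁/∂y = -4*x + 1
Scalar curl = 15*x^2*y + 8*x*y + 4*x + y^3 - 2
At (2, -2): -154.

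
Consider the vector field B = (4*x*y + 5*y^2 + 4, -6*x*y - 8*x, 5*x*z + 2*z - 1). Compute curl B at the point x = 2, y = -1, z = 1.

(∇×B)₁ = ∂B₃/∂y − ∂B₂/∂z = 0
(∇×B)₂ = ∂B₁/∂z − ∂B₃/∂x = -5*z
(∇×B)₃ = ∂B₂/∂x − ∂B₁/∂y = -4*x - 16*y - 8
∇×B = (0, -5*z, -4*x - 16*y - 8)
At (2, -1, 1): (0, -5, 0).

(0, -5, 0)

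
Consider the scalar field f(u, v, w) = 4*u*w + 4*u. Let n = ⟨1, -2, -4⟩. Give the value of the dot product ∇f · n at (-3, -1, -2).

∂f/∂u = 4*w + 4
∂f/∂v = 0
∂f/∂w = 4*u
∇f at (-3, -1, -2) = (-4, 0, -12)
∇f · n = (-4)(1) + (0)(-2) + (-12)(-4) = 44

44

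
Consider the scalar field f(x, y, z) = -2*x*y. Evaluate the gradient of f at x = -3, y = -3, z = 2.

∂f/∂x = -2*y
∂f/∂y = -2*x
∂f/∂z = 0
∇f = (-2*y, -2*x, 0)
At (-3, -3, 2): (6, 6, 0).

(6, 6, 0)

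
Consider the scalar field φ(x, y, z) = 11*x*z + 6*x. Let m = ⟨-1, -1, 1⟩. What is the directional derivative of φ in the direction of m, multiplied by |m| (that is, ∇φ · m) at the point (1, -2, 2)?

-17

∂φ/∂x = 11*z + 6
∂φ/∂y = 0
∂φ/∂z = 11*x
∇φ at (1, -2, 2) = (28, 0, 11)
∇φ · m = (28)(-1) + (0)(-1) + (11)(1) = -17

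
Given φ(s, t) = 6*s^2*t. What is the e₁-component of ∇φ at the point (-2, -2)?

(∇φ)_1 = ∂φ/∂s = 12*s*t
At (-2, -2): 48.

48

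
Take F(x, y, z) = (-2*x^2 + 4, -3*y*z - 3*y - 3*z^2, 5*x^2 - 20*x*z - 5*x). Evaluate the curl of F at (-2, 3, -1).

(3, 5, 0)

(∇×F)₁ = ∂F₃/∂y − ∂F₂/∂z = 3*y + 6*z
(∇×F)₂ = ∂F₁/∂z − ∂F₃/∂x = -10*x + 20*z + 5
(∇×F)₃ = ∂F₂/∂x − ∂F₁/∂y = 0
∇×F = (3*y + 6*z, -10*x + 20*z + 5, 0)
At (-2, 3, -1): (3, 5, 0).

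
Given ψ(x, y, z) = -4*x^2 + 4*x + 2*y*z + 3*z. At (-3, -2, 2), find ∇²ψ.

∂²ψ/∂x² = -8
∂²ψ/∂y² = 0
∂²ψ/∂z² = 0
∇²ψ = -8
At (-3, -2, 2): -8.

-8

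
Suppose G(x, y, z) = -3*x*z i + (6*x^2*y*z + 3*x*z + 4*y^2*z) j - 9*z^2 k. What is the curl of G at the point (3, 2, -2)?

(-133, -9, -150)

(∇×G)₁ = ∂G₃/∂y − ∂G₂/∂z = -6*x^2*y - 3*x - 4*y^2
(∇×G)₂ = ∂G₁/∂z − ∂G₃/∂x = -3*x
(∇×G)₃ = ∂G₂/∂x − ∂G₁/∂y = 12*x*y*z + 3*z
∇×G = (-6*x^2*y - 3*x - 4*y^2, -3*x, 12*x*y*z + 3*z)
At (3, 2, -2): (-133, -9, -150).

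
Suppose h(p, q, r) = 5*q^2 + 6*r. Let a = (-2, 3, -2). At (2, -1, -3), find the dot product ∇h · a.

-42

∂h/∂p = 0
∂h/∂q = 10*q
∂h/∂r = 6
∇h at (2, -1, -3) = (0, -10, 6)
∇h · a = (0)(-2) + (-10)(3) + (6)(-2) = -42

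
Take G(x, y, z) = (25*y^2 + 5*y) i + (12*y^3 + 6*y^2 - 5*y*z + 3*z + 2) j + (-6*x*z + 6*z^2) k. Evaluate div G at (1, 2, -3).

∂G₁/∂x = 0
∂G₂/∂y = 36*y^2 + 12*y - 5*z
∂G₃/∂z = -6*x + 12*z
∇·G = -6*x + 36*y^2 + 12*y + 7*z
At (1, 2, -3): 141.

141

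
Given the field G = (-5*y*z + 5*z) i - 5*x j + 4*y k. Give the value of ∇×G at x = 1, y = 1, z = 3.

(4, 0, 10)

(∇×G)₁ = ∂G₃/∂y − ∂G₂/∂z = 4
(∇×G)₂ = ∂G₁/∂z − ∂G₃/∂x = -5*y + 5
(∇×G)₃ = ∂G₂/∂x − ∂G₁/∂y = 5*z - 5
∇×G = (4, -5*y + 5, 5*z - 5)
At (1, 1, 3): (4, 0, 10).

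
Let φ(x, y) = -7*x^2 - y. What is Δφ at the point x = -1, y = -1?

∂²φ/∂x² = -14
∂²φ/∂y² = 0
∇²φ = -14
At (-1, -1): -14.

-14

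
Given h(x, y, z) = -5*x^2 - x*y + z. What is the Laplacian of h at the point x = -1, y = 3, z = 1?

∂²h/∂x² = -10
∂²h/∂y² = 0
∂²h/∂z² = 0
∇²h = -10
At (-1, 3, 1): -10.

-10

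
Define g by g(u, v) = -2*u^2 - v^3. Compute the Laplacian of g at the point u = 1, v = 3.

∂²g/∂u² = -4
∂²g/∂v² = -6*v
∇²g = -6*v - 4
At (1, 3): -22.

-22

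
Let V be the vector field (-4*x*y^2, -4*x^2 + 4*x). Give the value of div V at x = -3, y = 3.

∂V₁/∂x = -4*y^2
∂V₂/∂y = 0
∇·V = -4*y^2
At (-3, 3): -36.

-36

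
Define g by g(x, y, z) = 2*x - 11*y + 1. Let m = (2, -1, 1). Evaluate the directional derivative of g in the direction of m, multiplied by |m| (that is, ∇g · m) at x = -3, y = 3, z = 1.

15

∂g/∂x = 2
∂g/∂y = -11
∂g/∂z = 0
∇g at (-3, 3, 1) = (2, -11, 0)
∇g · m = (2)(2) + (-11)(-1) + (0)(1) = 15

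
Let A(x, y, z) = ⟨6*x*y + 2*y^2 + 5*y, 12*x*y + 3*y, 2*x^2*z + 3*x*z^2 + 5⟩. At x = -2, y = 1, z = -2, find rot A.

(0, -28, 15)

(∇×A)₁ = ∂A₃/∂y − ∂A₂/∂z = 0
(∇×A)₂ = ∂A₁/∂z − ∂A₃/∂x = -4*x*z - 3*z^2
(∇×A)₃ = ∂A₂/∂x − ∂A₁/∂y = -6*x + 8*y - 5
∇×A = (0, -4*x*z - 3*z^2, -6*x + 8*y - 5)
At (-2, 1, -2): (0, -28, 15).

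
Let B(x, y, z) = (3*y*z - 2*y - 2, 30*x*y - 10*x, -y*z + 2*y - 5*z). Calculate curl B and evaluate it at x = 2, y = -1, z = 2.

(0, -3, -44)

(∇×B)₁ = ∂B₃/∂y − ∂B₂/∂z = -z + 2
(∇×B)₂ = ∂B₁/∂z − ∂B₃/∂x = 3*y
(∇×B)₃ = ∂B₂/∂x − ∂B₁/∂y = 30*y - 3*z - 8
∇×B = (-z + 2, 3*y, 30*y - 3*z - 8)
At (2, -1, 2): (0, -3, -44).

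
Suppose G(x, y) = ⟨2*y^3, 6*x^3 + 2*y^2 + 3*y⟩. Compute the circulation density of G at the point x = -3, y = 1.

156

∂G₂/∂x = 18*x^2
∂G₁/∂y = 6*y^2
Scalar curl = 18*x^2 - 6*y^2
At (-3, 1): 156.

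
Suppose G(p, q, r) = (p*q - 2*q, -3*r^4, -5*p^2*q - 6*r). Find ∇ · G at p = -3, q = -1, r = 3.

∂G₁/∂p = q
∂G₂/∂q = 0
∂G₃/∂r = -6
∇·G = q - 6
At (-3, -1, 3): -7.

-7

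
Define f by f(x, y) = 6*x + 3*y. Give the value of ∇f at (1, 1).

(6, 3)

∂f/∂x = 6
∂f/∂y = 3
∇f = (6, 3)
At (1, 1): (6, 3).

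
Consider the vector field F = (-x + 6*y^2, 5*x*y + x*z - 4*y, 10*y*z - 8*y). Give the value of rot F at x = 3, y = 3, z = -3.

(∇×F)₁ = ∂F₃/∂y − ∂F₂/∂z = -x + 10*z - 8
(∇×F)₂ = ∂F₁/∂z − ∂F₃/∂x = 0
(∇×F)₃ = ∂F₂/∂x − ∂F₁/∂y = -7*y + z
∇×F = (-x + 10*z - 8, 0, -7*y + z)
At (3, 3, -3): (-41, 0, -24).

(-41, 0, -24)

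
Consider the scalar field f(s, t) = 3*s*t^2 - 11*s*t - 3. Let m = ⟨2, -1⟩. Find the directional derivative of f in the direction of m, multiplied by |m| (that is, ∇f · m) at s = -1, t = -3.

∂f/∂s = 3*t^2 - 11*t
∂f/∂t = 6*s*t - 11*s
∇f at (-1, -3) = (60, 29)
∇f · m = (60)(2) + (29)(-1) = 91

91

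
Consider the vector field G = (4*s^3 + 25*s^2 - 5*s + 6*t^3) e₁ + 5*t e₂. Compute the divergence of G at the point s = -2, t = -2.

∂G₁/∂s = 12*s^2 + 50*s - 5
∂G₂/∂t = 5
∇·G = 12*s^2 + 50*s
At (-2, -2): -52.

-52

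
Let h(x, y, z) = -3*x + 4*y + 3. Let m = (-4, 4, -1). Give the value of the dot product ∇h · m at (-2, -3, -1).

∂h/∂x = -3
∂h/∂y = 4
∂h/∂z = 0
∇h at (-2, -3, -1) = (-3, 4, 0)
∇h · m = (-3)(-4) + (4)(4) + (0)(-1) = 28

28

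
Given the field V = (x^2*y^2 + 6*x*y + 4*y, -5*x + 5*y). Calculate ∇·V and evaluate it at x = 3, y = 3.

77

∂V₁/∂x = 2*x*y^2 + 6*y
∂V₂/∂y = 5
∇·V = 2*x*y^2 + 6*y + 5
At (3, 3): 77.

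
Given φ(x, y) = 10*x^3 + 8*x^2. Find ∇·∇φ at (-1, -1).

∂²φ/∂x² = 4*(15*x + 4)
∂²φ/∂y² = 0
∇²φ = 60*x + 16
At (-1, -1): -44.

-44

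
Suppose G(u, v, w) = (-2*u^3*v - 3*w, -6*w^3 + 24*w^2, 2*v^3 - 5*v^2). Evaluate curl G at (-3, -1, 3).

(∇×G)₁ = ∂G₃/∂v − ∂G₂/∂w = 6*v^2 - 10*v + 18*w^2 - 48*w
(∇×G)₂ = ∂G₁/∂w − ∂G₃/∂u = -3
(∇×G)₃ = ∂G₂/∂u − ∂G₁/∂v = 2*u^3
∇×G = (6*v^2 - 10*v + 18*w^2 - 48*w, -3, 2*u^3)
At (-3, -1, 3): (34, -3, -54).

(34, -3, -54)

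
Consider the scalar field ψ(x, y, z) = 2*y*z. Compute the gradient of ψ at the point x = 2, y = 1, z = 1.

(0, 2, 2)

∂ψ/∂x = 0
∂ψ/∂y = 2*z
∂ψ/∂z = 2*y
∇ψ = (0, 2*z, 2*y)
At (2, 1, 1): (0, 2, 2).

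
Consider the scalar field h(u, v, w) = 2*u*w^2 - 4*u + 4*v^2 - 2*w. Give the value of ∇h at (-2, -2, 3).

∂h/∂u = 2*w^2 - 4
∂h/∂v = 8*v
∂h/∂w = 4*u*w - 2
∇h = (2*w^2 - 4, 8*v, 4*u*w - 2)
At (-2, -2, 3): (14, -16, -26).

(14, -16, -26)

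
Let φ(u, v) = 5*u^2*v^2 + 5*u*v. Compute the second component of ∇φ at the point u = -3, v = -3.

-285

(∇φ)_2 = ∂φ/∂v = 10*u^2*v + 5*u
At (-3, -3): -285.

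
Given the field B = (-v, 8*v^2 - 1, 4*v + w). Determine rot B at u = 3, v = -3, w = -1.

(∇×B)₁ = ∂B₃/∂v − ∂B₂/∂w = 4
(∇×B)₂ = ∂B₁/∂w − ∂B₃/∂u = 0
(∇×B)₃ = ∂B₂/∂u − ∂B₁/∂v = 1
∇×B = (4, 0, 1)
At (3, -3, -1): (4, 0, 1).

(4, 0, 1)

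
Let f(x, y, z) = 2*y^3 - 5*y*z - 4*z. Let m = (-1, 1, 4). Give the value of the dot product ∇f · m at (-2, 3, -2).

∂f/∂x = 0
∂f/∂y = 6*y^2 - 5*z
∂f/∂z = -5*y - 4
∇f at (-2, 3, -2) = (0, 64, -19)
∇f · m = (0)(-1) + (64)(1) + (-19)(4) = -12

-12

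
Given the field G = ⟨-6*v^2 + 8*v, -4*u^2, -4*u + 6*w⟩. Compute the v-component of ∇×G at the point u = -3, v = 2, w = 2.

4

(∇×G)_2 = ∂G₁/∂w − ∂G₃/∂u
= 0 − (-4)
= 4
At (-3, 2, 2): 4.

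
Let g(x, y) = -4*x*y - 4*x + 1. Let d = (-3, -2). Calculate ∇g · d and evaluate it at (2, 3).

∂g/∂x = -4*y - 4
∂g/∂y = -4*x
∇g at (2, 3) = (-16, -8)
∇g · d = (-16)(-3) + (-8)(-2) = 64

64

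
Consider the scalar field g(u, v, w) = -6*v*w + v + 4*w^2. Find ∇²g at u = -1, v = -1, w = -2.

∂²g/∂u² = 0
∂²g/∂v² = 0
∂²g/∂w² = 8
∇²g = 8
At (-1, -1, -2): 8.

8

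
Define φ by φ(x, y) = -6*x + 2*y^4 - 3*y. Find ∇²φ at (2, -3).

216

∂²φ/∂x² = 0
∂²φ/∂y² = 24*y^2
∇²φ = 24*y^2
At (2, -3): 216.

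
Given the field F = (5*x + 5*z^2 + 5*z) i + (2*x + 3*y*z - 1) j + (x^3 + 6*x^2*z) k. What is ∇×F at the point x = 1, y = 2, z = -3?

(∇×F)₁ = ∂F₃/∂y − ∂F₂/∂z = -3*y
(∇×F)₂ = ∂F₁/∂z − ∂F₃/∂x = -3*x^2 - 12*x*z + 10*z + 5
(∇×F)₃ = ∂F₂/∂x − ∂F₁/∂y = 2
∇×F = (-3*y, -3*x^2 - 12*x*z + 10*z + 5, 2)
At (1, 2, -3): (-6, 8, 2).

(-6, 8, 2)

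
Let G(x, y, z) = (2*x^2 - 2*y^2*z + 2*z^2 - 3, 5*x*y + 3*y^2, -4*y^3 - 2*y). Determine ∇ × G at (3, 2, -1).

(∇×G)₁ = ∂G₃/∂y − ∂G₂/∂z = -12*y^2 - 2
(∇×G)₂ = ∂G₁/∂z − ∂G₃/∂x = -2*y^2 + 4*z
(∇×G)₃ = ∂G₂/∂x − ∂G₁/∂y = 4*y*z + 5*y
∇×G = (-12*y^2 - 2, -2*y^2 + 4*z, 4*y*z + 5*y)
At (3, 2, -1): (-50, -12, 2).

(-50, -12, 2)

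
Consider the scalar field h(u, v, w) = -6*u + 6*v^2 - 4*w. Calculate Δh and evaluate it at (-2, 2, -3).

∂²h/∂u² = 0
∂²h/∂v² = 12
∂²h/∂w² = 0
∇²h = 12
At (-2, 2, -3): 12.

12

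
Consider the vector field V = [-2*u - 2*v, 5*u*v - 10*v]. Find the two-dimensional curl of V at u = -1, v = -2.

-8

∂V₂/∂u = 5*v
∂V₁/∂v = -2
Scalar curl = 5*v + 2
At (-1, -2): -8.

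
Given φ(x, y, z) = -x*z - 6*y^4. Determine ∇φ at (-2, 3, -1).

∂φ/∂x = -z
∂φ/∂y = -24*y^3
∂φ/∂z = -x
∇φ = (-z, -24*y^3, -x)
At (-2, 3, -1): (1, -648, 2).

(1, -648, 2)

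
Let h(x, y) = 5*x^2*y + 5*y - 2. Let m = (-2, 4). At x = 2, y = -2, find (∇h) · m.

180

∂h/∂x = 10*x*y
∂h/∂y = 5*x^2 + 5
∇h at (2, -2) = (-40, 25)
∇h · m = (-40)(-2) + (25)(4) = 180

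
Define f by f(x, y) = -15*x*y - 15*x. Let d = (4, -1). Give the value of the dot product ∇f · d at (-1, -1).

∂f/∂x = -15*y - 15
∂f/∂y = -15*x
∇f at (-1, -1) = (0, 15)
∇f · d = (0)(4) + (15)(-1) = -15

-15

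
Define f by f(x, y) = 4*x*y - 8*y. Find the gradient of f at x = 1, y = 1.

∂f/∂x = 4*y
∂f/∂y = 4*x - 8
∇f = (4*y, 4*x - 8)
At (1, 1): (4, -4).

(4, -4)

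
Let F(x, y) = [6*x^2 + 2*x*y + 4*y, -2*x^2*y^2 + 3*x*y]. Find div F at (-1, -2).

-11

∂F₁/∂x = 12*x + 2*y
∂F₂/∂y = -4*x^2*y + 3*x
∇·F = -4*x^2*y + 15*x + 2*y
At (-1, -2): -11.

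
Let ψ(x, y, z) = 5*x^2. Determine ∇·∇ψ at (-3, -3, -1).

10

∂²ψ/∂x² = 10
∂²ψ/∂y² = 0
∂²ψ/∂z² = 0
∇²ψ = 10
At (-3, -3, -1): 10.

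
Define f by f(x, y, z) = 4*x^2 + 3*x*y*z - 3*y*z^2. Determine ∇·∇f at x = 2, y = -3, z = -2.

∂²f/∂x² = 8
∂²f/∂y² = 0
∂²f/∂z² = -6*y
∇²f = -6*y + 8
At (2, -3, -2): 26.

26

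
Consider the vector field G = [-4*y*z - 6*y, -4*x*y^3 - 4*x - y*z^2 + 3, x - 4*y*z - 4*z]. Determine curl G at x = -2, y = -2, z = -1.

(∇×G)₁ = ∂G₃/∂y − ∂G₂/∂z = 2*y*z - 4*z
(∇×G)₂ = ∂G₁/∂z − ∂G₃/∂x = -4*y - 1
(∇×G)₃ = ∂G₂/∂x − ∂G₁/∂y = -4*y^3 + 4*z + 2
∇×G = (2*y*z - 4*z, -4*y - 1, -4*y^3 + 4*z + 2)
At (-2, -2, -1): (8, 7, 30).

(8, 7, 30)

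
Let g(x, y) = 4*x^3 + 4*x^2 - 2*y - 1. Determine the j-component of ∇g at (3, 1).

-2

(∇g)_2 = ∂g/∂y = -2
At (3, 1): -2.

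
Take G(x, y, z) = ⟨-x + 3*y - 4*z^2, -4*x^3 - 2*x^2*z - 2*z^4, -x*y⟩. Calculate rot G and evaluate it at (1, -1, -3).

(-215, 23, -3)

(∇×G)₁ = ∂G₃/∂y − ∂G₂/∂z = 2*x^2 - x + 8*z^3
(∇×G)₂ = ∂G₁/∂z − ∂G₃/∂x = y - 8*z
(∇×G)₃ = ∂G₂/∂x − ∂G₁/∂y = -12*x^2 - 4*x*z - 3
∇×G = (2*x^2 - x + 8*z^3, y - 8*z, -12*x^2 - 4*x*z - 3)
At (1, -1, -3): (-215, 23, -3).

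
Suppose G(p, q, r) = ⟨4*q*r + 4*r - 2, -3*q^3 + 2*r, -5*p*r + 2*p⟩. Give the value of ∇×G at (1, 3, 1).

(-2, 19, -4)

(∇×G)₁ = ∂G₃/∂q − ∂G₂/∂r = -2
(∇×G)₂ = ∂G₁/∂r − ∂G₃/∂p = 4*q + 5*r + 2
(∇×G)₃ = ∂G₂/∂p − ∂G₁/∂q = -4*r
∇×G = (-2, 4*q + 5*r + 2, -4*r)
At (1, 3, 1): (-2, 19, -4).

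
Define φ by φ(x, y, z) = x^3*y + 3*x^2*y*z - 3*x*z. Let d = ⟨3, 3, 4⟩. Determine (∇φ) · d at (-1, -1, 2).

∂φ/∂x = 3*x^2*y + 6*x*y*z - 3*z
∂φ/∂y = x^3 + 3*x^2*z
∂φ/∂z = 3*x^2*y - 3*x
∇φ at (-1, -1, 2) = (3, 5, 0)
∇φ · d = (3)(3) + (5)(3) + (0)(4) = 24

24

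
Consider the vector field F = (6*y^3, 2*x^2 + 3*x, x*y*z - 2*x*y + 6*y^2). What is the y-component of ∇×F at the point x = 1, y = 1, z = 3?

(∇×F)_2 = ∂F₁/∂z − ∂F₃/∂x
= 0 − (y*z - 2*y)
= -y*z + 2*y
At (1, 1, 3): -1.

-1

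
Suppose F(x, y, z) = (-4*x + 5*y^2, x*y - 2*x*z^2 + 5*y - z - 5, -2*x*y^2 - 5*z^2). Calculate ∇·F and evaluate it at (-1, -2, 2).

-20

∂F₁/∂x = -4
∂F₂/∂y = x + 5
∂F₃/∂z = -10*z
∇·F = x - 10*z + 1
At (-1, -2, 2): -20.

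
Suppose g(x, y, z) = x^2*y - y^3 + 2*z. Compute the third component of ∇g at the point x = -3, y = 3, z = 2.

(∇g)_3 = ∂g/∂z = 2
At (-3, 3, 2): 2.

2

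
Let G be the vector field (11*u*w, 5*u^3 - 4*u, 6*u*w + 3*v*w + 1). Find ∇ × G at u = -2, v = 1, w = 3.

(9, -40, 56)

(∇×G)₁ = ∂G₃/∂v − ∂G₂/∂w = 3*w
(∇×G)₂ = ∂G₁/∂w − ∂G₃/∂u = 11*u - 6*w
(∇×G)₃ = ∂G₂/∂u − ∂G₁/∂v = 15*u^2 - 4
∇×G = (3*w, 11*u - 6*w, 15*u^2 - 4)
At (-2, 1, 3): (9, -40, 56).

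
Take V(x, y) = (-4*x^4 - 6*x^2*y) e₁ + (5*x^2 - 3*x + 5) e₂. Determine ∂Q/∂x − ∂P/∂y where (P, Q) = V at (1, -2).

13

∂V₂/∂x = 10*x - 3
∂V₁/∂y = -6*x^2
Scalar curl = 6*x^2 + 10*x - 3
At (1, -2): 13.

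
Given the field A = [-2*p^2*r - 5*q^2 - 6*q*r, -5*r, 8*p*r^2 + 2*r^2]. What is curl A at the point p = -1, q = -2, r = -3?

(∇×A)₁ = ∂A₃/∂q − ∂A₂/∂r = 5
(∇×A)₂ = ∂A₁/∂r − ∂A₃/∂p = -2*p^2 - 6*q - 8*r^2
(∇×A)₃ = ∂A₂/∂p − ∂A₁/∂q = 10*q + 6*r
∇×A = (5, -2*p^2 - 6*q - 8*r^2, 10*q + 6*r)
At (-1, -2, -3): (5, -62, -38).

(5, -62, -38)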